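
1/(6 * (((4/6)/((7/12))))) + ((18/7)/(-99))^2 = 41695/284592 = 0.15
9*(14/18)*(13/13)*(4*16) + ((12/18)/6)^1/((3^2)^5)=238085569/531441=448.00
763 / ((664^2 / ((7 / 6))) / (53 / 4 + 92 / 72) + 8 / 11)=30726773 / 1047598184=0.03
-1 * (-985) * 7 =6895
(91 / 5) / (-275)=-91 / 1375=-0.07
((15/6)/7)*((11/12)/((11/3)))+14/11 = 839/616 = 1.36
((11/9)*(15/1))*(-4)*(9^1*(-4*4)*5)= 52800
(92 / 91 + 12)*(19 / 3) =22496 / 273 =82.40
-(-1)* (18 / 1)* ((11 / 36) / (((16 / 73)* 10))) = 2.51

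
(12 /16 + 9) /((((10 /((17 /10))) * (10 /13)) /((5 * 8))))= 8619 /100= 86.19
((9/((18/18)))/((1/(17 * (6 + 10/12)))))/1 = 2091/2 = 1045.50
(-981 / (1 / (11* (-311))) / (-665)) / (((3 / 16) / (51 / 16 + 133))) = -2437575393 / 665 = -3665526.91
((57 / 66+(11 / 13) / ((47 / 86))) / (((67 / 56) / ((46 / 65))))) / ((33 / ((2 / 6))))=13919416 / 965908515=0.01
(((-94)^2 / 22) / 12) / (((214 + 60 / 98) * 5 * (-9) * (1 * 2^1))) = -108241 / 62465040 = -0.00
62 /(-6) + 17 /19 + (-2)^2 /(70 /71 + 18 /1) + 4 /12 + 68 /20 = -175909 /32015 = -5.49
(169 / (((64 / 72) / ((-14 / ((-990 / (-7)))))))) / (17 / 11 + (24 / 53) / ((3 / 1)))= -438893 / 39560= -11.09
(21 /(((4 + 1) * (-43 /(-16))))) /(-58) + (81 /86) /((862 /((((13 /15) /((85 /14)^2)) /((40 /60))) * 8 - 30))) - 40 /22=-1.88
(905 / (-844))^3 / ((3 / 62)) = -22977746375 / 901817376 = -25.48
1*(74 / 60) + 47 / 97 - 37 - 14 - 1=-146321 / 2910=-50.28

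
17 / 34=1 / 2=0.50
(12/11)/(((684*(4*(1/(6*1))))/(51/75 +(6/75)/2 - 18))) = -216/5225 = -0.04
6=6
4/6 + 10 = 32/3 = 10.67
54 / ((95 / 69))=3726 / 95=39.22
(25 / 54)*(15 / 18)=125 / 324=0.39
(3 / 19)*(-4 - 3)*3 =-63 / 19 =-3.32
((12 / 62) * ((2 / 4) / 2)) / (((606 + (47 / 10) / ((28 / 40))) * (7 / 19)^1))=57 / 265918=0.00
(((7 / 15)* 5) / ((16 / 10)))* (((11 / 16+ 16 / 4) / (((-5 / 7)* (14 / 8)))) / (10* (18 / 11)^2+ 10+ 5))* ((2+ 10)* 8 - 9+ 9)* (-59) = 249865 / 337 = 741.44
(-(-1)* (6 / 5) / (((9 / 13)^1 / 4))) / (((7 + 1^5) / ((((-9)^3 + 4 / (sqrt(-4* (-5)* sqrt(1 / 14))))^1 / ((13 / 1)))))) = -243 / 5 + 2* 14^(1 / 4)* sqrt(5) / 75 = -48.48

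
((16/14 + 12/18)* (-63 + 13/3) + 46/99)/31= -73246/21483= -3.41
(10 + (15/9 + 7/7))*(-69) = -874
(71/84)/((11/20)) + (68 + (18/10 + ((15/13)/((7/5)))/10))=2144719/30030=71.42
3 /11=0.27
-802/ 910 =-401/ 455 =-0.88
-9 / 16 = -0.56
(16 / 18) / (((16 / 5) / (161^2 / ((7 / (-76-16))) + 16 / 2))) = -94630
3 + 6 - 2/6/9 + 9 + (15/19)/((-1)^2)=9620/513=18.75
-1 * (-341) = 341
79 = 79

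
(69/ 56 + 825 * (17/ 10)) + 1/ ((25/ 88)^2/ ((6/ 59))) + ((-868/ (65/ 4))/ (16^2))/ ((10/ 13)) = 11602994911/ 8260000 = 1404.72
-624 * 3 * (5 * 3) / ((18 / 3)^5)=-65 / 18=-3.61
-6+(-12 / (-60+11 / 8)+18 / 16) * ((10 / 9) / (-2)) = -75851 / 11256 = -6.74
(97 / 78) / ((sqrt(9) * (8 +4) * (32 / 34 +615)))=1649 / 29402568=0.00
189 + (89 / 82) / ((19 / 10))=147676 / 779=189.57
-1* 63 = -63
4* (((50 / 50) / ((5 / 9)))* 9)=324 / 5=64.80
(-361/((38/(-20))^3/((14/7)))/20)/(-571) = -100/10849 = -0.01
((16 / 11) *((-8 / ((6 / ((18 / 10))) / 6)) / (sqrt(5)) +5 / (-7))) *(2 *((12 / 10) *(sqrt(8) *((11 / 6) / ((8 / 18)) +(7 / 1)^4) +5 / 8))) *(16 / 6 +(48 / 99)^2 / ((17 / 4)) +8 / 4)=699344 *(5 +38482 *sqrt(2)) *(-504 *sqrt(5)-125) / 59395875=-802313.11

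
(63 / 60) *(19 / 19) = 21 / 20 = 1.05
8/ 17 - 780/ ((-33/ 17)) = 75228/ 187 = 402.29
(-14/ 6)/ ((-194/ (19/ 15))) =133/ 8730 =0.02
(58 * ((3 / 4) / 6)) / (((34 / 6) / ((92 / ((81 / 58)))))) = 38686 / 459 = 84.28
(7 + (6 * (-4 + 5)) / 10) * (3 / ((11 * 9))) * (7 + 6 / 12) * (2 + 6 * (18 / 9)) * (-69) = -1668.55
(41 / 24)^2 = 1681 / 576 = 2.92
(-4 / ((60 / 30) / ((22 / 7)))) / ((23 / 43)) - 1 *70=-81.75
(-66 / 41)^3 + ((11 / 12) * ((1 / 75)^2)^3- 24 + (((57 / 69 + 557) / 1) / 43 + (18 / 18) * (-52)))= -9782671318891828333441 / 145578314944335937500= -67.20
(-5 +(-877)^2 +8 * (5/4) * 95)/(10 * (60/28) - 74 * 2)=-2695259/443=-6084.11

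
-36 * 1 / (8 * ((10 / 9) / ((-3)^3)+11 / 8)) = -8748 / 2593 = -3.37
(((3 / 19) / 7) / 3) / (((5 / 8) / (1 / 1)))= 8 / 665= 0.01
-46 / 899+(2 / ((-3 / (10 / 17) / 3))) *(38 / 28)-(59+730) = -84584293 / 106981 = -790.65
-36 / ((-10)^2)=-9 / 25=-0.36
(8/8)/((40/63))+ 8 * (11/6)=1949/120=16.24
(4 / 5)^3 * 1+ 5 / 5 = 189 / 125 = 1.51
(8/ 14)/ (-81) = -4/ 567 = -0.01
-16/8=-2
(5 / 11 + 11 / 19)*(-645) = -139320 / 209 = -666.60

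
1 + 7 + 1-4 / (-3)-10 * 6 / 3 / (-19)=649 / 57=11.39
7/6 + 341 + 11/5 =10331/30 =344.37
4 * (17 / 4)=17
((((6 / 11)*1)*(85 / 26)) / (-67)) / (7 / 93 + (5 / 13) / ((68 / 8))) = -403155 / 1825549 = -0.22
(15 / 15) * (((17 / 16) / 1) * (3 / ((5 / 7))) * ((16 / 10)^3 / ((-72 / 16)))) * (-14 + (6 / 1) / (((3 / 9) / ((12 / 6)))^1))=-167552 / 1875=-89.36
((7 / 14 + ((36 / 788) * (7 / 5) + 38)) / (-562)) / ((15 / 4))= -75971 / 4151775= -0.02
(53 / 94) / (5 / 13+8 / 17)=11713 / 17766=0.66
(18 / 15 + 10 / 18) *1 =79 / 45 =1.76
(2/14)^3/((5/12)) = 12/1715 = 0.01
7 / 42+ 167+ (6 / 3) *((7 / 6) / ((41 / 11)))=13759 / 82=167.79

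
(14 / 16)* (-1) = -7 / 8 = -0.88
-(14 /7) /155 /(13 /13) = -2 /155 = -0.01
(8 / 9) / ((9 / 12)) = 32 / 27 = 1.19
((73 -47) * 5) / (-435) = -26 / 87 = -0.30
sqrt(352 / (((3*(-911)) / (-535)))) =4*sqrt(32167410) / 2733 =8.30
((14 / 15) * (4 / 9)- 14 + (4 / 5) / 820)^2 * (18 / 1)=282666278498 / 85100625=3321.55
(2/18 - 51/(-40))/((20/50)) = 499/144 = 3.47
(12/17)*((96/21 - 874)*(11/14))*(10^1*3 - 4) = -614328/49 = -12537.31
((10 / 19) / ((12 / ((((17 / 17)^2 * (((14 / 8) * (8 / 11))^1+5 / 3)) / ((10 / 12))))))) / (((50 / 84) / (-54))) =-73332 / 5225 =-14.03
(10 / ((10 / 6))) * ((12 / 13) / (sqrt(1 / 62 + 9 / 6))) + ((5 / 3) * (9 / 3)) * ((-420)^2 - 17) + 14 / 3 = 72 * sqrt(1457) / 611 + 2645759 / 3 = 881924.16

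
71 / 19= 3.74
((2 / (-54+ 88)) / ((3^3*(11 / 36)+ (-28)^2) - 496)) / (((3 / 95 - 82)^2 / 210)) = 505400 / 81435986567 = 0.00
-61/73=-0.84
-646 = -646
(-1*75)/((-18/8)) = 100/3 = 33.33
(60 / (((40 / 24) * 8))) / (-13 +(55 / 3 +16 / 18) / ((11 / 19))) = 891 / 4000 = 0.22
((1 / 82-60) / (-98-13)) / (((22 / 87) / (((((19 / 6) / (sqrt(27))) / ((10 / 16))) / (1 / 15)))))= 2710369 * sqrt(3) / 150183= 31.26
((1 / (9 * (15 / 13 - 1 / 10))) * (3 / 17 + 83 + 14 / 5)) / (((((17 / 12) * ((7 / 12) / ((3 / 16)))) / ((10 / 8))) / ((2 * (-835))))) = -169989300 / 39593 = -4293.42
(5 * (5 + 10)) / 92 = 75 / 92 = 0.82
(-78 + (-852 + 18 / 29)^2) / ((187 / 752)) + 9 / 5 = 2291836102923 / 786335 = 2914579.79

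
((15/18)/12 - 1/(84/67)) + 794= 399809/504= 793.27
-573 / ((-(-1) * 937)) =-573 / 937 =-0.61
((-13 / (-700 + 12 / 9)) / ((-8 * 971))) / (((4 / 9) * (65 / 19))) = -513 / 325634560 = -0.00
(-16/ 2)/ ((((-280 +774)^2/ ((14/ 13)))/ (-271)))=7588/ 793117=0.01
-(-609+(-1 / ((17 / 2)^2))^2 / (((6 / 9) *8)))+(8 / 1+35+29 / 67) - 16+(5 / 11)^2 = 431071567635 / 677104747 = 636.64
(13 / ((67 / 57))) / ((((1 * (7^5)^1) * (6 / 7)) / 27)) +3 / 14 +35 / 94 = 9184109 / 15121498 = 0.61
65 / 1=65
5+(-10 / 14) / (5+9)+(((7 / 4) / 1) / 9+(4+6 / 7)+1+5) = 28225 / 1764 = 16.00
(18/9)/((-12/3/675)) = -337.50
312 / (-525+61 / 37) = -2886 / 4841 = -0.60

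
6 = 6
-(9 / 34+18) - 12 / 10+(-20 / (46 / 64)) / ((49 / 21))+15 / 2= -326937 / 13685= -23.89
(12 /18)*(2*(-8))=-32 /3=-10.67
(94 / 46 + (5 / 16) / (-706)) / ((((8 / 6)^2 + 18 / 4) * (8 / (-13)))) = -62103249 / 117433216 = -0.53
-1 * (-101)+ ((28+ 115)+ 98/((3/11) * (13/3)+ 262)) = 707458/2895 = 244.37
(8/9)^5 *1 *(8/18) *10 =1310720/531441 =2.47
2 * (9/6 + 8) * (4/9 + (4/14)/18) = 551/63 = 8.75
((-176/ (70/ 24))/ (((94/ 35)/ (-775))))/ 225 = 10912/ 141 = 77.39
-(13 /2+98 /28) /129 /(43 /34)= -340 /5547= -0.06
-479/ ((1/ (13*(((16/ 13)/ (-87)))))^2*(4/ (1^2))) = -30656/ 7569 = -4.05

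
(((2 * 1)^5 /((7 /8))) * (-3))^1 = -768 /7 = -109.71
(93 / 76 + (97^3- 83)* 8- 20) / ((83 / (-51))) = -28297517943 / 6308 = -4485973.04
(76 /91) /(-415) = -76 /37765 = -0.00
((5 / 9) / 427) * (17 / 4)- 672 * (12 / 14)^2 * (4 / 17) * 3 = -91071067 / 261324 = -348.50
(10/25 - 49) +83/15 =-646/15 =-43.07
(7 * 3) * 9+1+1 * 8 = 198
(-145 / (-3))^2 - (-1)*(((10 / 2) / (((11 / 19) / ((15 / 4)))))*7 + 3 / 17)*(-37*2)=-48649081 / 3366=-14453.08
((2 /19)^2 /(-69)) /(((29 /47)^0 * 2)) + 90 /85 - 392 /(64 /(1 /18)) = 14603345 /20325744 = 0.72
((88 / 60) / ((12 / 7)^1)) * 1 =77 / 90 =0.86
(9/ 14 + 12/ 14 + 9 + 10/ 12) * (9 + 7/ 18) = 2873/ 27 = 106.41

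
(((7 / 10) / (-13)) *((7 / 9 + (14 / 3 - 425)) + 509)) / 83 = -1127 / 19422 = -0.06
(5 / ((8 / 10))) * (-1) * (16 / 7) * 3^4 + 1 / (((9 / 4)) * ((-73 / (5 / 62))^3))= -1689706154173475 / 1460239886322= -1157.14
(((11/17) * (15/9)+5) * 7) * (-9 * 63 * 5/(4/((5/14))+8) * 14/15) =-797475/136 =-5863.79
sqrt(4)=2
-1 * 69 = -69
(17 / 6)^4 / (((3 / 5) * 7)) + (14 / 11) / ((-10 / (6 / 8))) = 22825391 / 1496880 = 15.25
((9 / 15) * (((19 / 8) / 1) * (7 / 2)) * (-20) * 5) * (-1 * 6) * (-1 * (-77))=460845 / 2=230422.50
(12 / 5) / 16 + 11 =11.15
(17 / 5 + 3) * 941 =30112 / 5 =6022.40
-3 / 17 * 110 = -330 / 17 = -19.41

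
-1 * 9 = -9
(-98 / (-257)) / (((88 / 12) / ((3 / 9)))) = 49 / 2827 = 0.02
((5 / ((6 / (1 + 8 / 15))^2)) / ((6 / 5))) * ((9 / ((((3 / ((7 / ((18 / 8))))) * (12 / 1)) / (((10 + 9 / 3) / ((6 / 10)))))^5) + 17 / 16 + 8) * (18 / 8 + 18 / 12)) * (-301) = -259278021140866927675 / 3904305912313344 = -66408.22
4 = 4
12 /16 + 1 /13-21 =-1049 /52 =-20.17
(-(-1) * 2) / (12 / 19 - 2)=-19 / 13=-1.46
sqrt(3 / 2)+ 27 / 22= 2.45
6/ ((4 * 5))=3/ 10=0.30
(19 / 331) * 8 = 152 / 331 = 0.46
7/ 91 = 1/ 13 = 0.08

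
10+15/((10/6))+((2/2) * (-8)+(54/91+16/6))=3893/273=14.26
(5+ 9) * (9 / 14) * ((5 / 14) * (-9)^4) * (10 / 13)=1476225 / 91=16222.25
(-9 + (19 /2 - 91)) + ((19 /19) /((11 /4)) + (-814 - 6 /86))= -855379 /946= -904.21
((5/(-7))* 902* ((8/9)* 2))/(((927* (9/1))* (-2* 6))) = 18040/1576827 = 0.01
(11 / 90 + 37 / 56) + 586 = 586.78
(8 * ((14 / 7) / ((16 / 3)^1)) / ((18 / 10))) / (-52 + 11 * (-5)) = -5 / 321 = -0.02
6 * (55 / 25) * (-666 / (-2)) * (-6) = -131868 / 5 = -26373.60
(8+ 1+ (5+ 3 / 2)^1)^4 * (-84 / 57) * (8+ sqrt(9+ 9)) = -1041373.03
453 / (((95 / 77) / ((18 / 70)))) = 44847 / 475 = 94.41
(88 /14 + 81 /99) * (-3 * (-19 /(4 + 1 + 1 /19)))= 197467 /2464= 80.14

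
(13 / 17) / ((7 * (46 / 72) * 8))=117 / 5474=0.02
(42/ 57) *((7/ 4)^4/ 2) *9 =31.10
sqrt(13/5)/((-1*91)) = -sqrt(65)/455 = -0.02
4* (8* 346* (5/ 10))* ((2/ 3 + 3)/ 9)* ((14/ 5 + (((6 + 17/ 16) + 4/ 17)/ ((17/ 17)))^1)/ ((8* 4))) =26133899/ 36720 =711.71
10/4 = 5/2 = 2.50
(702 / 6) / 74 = 117 / 74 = 1.58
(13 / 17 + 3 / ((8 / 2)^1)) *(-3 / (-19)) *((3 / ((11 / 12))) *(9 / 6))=1.17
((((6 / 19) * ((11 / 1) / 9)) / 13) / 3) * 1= 22 / 2223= 0.01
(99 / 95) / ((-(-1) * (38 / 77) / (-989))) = -7539147 / 3610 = -2088.41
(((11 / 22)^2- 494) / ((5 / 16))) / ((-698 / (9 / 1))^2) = -31995 / 121801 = -0.26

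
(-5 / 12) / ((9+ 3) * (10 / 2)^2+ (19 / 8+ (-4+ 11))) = -0.00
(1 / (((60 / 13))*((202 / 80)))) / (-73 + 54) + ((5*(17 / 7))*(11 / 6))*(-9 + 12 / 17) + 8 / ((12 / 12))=-14237425 / 80598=-176.65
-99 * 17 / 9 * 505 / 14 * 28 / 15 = -37774 / 3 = -12591.33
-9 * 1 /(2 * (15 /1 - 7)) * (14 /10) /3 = -21 /80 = -0.26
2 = 2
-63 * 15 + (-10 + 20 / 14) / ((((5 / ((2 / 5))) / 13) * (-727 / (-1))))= -24045837 / 25445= -945.01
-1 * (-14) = 14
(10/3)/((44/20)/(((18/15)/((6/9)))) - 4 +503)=15/2251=0.01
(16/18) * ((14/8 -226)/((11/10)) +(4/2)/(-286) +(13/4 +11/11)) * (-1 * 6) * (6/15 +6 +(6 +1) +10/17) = 181018116/12155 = 14892.48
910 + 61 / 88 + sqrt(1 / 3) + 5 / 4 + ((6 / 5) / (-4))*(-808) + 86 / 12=sqrt(3) / 3 + 1533193 / 1320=1162.09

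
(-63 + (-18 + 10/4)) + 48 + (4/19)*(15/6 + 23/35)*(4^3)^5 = 713674986.35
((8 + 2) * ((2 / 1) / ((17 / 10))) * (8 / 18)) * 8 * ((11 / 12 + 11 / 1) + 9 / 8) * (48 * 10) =40064000 / 153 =261856.21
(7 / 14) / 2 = 1 / 4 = 0.25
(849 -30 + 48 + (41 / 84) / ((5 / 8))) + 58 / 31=2830717 / 3255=869.65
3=3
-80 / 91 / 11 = -80 / 1001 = -0.08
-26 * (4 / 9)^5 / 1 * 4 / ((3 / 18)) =-212992 / 19683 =-10.82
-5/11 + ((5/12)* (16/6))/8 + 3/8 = 47/792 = 0.06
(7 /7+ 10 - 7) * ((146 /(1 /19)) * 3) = 33288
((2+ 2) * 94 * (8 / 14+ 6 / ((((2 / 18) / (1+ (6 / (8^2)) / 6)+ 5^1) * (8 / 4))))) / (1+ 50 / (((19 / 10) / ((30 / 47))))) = 1162764584 / 47504177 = 24.48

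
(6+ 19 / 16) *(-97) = -11155 / 16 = -697.19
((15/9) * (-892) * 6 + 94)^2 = 77898276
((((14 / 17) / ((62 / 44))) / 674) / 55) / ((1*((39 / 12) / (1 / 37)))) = 0.00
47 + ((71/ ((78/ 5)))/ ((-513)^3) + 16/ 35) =17491068079501/ 368565552810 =47.46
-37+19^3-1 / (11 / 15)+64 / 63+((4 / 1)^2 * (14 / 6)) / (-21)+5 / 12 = 6820.29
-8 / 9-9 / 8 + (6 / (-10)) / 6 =-761 / 360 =-2.11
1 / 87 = 0.01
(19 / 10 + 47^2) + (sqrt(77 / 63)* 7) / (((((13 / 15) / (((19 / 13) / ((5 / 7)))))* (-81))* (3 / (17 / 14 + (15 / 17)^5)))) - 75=21359 / 10 - 4624252927* sqrt(11) / 116618534838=2135.77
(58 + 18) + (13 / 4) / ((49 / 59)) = 15663 / 196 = 79.91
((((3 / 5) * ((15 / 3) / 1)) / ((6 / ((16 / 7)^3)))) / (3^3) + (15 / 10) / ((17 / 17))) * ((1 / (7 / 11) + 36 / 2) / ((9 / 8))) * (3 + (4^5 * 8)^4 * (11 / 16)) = 7727156091037960032364 / 83349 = 92708443905001380.13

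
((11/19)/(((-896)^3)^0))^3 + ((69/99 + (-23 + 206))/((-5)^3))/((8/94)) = -966131813/56586750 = -17.07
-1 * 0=0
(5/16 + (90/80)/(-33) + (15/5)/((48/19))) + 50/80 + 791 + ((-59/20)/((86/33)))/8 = 120020823/151360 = 792.95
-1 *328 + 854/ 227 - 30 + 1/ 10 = -803893/ 2270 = -354.14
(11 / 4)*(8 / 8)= 11 / 4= 2.75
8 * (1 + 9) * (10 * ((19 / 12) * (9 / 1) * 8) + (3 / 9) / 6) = 820840 / 9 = 91204.44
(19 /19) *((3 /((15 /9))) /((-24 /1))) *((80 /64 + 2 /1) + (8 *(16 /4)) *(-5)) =1881 /160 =11.76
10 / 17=0.59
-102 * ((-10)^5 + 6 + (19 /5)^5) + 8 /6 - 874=94853394956 /9375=10117695.46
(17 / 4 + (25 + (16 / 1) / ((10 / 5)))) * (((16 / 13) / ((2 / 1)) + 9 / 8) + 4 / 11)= 358643 / 4576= 78.37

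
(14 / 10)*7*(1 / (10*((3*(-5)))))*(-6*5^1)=49 / 25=1.96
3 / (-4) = -3 / 4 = -0.75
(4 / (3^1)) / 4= 1 / 3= 0.33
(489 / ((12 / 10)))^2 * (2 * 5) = 1660562.50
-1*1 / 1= -1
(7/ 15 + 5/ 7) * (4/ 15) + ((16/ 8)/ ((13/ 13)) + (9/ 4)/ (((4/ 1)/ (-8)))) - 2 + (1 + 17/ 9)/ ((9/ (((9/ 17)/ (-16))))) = -299573/ 71400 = -4.20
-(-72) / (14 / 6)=30.86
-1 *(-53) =53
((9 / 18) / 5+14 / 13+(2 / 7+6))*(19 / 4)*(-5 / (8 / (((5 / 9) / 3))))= -645145 / 157248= -4.10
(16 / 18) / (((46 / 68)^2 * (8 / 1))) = 1156 / 4761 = 0.24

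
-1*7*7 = -49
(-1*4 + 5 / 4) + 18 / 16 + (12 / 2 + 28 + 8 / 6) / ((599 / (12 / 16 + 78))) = 14473 / 4792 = 3.02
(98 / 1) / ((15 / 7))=686 / 15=45.73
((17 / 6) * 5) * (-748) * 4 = -127160 / 3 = -42386.67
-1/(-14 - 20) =1/34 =0.03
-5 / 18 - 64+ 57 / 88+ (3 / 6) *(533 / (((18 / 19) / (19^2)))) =101487.68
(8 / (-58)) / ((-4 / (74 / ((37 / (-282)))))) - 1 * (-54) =1002 / 29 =34.55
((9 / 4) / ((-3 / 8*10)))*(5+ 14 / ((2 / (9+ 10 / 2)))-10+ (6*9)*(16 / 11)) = -5661 / 55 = -102.93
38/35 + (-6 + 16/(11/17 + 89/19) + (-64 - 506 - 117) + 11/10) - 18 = -6077051/8610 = -705.81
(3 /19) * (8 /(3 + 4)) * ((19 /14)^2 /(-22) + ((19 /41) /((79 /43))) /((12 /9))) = 232563 /12220747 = 0.02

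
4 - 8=-4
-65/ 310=-13/ 62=-0.21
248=248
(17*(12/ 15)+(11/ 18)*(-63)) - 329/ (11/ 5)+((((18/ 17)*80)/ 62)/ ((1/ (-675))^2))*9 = 324759387397/ 57970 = 5602197.47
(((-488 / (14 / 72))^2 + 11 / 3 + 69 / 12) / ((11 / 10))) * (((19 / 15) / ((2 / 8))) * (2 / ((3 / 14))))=562950395800 / 2079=270779411.16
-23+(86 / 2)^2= 1826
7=7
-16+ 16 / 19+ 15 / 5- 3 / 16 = -3753 / 304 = -12.35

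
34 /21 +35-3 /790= 607447 /16590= 36.62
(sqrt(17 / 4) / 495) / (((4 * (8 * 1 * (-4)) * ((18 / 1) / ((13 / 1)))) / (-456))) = 247 * sqrt(17) / 95040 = 0.01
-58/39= -1.49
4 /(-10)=-0.40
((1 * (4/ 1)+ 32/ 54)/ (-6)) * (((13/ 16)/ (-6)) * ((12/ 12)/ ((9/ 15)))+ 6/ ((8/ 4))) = -24769/ 11664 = -2.12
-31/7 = -4.43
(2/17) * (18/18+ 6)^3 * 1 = 686/17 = 40.35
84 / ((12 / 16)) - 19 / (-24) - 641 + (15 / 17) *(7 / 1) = -522.03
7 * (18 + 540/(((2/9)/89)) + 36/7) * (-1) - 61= -1514113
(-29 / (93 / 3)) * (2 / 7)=-58 / 217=-0.27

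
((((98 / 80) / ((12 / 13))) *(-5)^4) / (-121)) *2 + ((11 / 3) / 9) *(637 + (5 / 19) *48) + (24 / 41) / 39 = 132853213393 / 529358544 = 250.97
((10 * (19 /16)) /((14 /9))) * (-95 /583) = -81225 /65296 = -1.24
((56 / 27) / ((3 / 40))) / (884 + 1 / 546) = 81536 / 2606391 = 0.03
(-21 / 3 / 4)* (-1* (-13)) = -91 / 4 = -22.75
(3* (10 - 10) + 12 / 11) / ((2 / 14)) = 84 / 11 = 7.64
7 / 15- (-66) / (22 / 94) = 4237 / 15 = 282.47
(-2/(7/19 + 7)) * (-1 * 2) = 19/35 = 0.54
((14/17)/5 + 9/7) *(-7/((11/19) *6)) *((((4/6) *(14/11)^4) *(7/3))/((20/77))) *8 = -61730900896/168005475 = -367.43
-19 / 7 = -2.71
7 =7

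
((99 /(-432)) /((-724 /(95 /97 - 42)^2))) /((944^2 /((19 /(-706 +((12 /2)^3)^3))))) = 13078973 /11605866405331107840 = 0.00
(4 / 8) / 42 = 1 / 84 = 0.01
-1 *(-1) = 1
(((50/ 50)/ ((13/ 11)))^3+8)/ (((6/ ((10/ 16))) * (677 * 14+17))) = 18907/ 200260944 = 0.00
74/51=1.45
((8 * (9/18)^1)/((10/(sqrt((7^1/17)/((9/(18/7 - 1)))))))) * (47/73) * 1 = 94 * sqrt(187)/18615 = 0.07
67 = 67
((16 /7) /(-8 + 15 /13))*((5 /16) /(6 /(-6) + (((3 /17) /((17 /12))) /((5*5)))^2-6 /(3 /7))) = 3393040625 /487814033217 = 0.01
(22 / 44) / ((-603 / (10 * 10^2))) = -500 / 603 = -0.83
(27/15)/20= 9/100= 0.09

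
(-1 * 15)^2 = 225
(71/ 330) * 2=71/ 165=0.43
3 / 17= 0.18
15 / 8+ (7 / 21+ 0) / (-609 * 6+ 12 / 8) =328709 / 175320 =1.87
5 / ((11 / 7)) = 35 / 11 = 3.18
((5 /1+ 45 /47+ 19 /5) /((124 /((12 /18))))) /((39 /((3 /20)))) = 0.00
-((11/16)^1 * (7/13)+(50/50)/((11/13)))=-3551/2288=-1.55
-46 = -46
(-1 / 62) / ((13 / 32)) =-16 / 403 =-0.04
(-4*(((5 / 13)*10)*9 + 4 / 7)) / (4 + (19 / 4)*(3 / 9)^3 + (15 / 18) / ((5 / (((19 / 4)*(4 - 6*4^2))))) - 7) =1383264 / 743561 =1.86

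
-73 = -73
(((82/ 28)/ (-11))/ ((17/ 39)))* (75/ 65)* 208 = -191880/ 1309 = -146.59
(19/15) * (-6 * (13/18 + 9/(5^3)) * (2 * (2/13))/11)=-135812/804375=-0.17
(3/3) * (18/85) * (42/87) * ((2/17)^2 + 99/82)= 3646314/29207785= 0.12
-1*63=-63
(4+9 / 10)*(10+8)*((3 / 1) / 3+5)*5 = 2646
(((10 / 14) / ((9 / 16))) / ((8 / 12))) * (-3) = -40 / 7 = -5.71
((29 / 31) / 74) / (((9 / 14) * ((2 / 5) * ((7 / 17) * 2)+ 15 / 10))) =0.01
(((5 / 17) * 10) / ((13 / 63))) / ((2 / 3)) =4725 / 221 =21.38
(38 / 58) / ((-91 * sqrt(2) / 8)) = -76 * sqrt(2) / 2639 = -0.04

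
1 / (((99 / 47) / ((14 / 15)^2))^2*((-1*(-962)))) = 42430472 / 238660475625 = 0.00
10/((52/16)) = 40/13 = 3.08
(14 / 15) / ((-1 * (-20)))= 7 / 150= 0.05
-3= -3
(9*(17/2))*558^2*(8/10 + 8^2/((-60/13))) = -1556197272/5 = -311239454.40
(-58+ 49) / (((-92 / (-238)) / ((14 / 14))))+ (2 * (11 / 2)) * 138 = 68757 / 46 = 1494.72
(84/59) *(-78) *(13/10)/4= -10647/295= -36.09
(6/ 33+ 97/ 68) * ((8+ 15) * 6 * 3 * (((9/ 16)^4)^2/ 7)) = 10719537510141/ 11244224380928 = 0.95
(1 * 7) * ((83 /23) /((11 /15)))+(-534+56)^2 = 57815167 /253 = 228518.45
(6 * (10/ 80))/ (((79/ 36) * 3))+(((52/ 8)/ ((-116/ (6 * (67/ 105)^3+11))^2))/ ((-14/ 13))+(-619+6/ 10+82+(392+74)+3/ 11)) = -3416697661115567989661/ 48751397678907000000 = -70.08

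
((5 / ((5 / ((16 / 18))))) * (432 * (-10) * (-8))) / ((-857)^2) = 30720 / 734449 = 0.04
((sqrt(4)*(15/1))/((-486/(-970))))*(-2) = -119.75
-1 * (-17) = 17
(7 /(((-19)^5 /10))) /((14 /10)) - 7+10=7428247 /2476099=3.00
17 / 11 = 1.55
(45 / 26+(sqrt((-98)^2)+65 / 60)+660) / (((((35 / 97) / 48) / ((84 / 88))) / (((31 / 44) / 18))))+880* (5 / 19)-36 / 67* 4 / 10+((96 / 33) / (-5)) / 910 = 16874220918539 / 4205100900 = 4012.80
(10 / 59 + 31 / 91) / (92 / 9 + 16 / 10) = 123255 / 2856308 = 0.04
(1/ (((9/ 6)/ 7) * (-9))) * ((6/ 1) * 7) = -196/ 9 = -21.78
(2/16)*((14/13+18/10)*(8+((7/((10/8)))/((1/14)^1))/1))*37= 373626/325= 1149.62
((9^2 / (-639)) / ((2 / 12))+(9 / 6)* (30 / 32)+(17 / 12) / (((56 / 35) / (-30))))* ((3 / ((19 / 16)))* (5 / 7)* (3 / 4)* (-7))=2649735 / 10792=245.53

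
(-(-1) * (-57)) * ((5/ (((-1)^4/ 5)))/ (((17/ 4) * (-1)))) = 5700/ 17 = 335.29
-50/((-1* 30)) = 5/3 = 1.67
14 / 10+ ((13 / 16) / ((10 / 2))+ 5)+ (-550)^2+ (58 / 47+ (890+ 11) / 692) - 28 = 302481.10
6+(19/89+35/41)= 25788/3649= 7.07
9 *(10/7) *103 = 1324.29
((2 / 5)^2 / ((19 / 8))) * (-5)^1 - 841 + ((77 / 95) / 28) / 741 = -236903617 / 281580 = -841.34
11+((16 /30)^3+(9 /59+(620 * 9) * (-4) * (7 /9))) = -3454559042 /199125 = -17348.70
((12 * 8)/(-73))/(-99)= 32/2409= 0.01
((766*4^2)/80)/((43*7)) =766/1505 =0.51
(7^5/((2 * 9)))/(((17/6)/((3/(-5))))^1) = -16807/85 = -197.73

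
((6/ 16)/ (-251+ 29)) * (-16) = 1/ 37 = 0.03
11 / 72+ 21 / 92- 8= -12617 / 1656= -7.62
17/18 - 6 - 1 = -109/18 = -6.06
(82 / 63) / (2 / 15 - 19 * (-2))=205 / 6006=0.03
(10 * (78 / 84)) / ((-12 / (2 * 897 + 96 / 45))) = -175123 / 126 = -1389.87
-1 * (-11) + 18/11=139/11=12.64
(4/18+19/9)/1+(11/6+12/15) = 149/30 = 4.97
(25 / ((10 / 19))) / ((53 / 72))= 3420 / 53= 64.53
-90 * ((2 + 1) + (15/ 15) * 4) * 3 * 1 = -1890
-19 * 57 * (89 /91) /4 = -96387 /364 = -264.80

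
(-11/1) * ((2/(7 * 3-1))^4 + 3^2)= -990011/10000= -99.00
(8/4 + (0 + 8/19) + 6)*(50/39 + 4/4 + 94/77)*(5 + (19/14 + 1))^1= 86676560/399399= 217.02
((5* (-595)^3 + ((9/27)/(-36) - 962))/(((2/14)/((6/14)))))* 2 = -113748336397/18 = -6319352022.06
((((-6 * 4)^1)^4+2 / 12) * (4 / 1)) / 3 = 3981314 / 9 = 442368.22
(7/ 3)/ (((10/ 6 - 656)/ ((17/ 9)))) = -119/ 17667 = -0.01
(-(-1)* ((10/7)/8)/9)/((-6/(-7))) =5/216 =0.02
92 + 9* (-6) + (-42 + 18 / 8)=-7 / 4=-1.75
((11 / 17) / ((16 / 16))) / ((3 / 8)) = 88 / 51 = 1.73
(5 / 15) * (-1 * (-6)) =2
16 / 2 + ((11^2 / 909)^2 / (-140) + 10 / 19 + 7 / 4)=5646528239 / 549476865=10.28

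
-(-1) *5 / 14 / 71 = 5 / 994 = 0.01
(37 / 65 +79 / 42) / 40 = 6689 / 109200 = 0.06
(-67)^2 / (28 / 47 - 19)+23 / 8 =-1667969 / 6920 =-241.04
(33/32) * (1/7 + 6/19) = 2013/4256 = 0.47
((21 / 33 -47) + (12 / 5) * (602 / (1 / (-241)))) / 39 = -6384458 / 715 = -8929.31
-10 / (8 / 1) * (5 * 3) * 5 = -375 / 4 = -93.75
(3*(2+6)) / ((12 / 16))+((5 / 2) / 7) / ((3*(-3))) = 4027 / 126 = 31.96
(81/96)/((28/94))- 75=-32331/448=-72.17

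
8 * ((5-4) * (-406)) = -3248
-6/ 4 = -3/ 2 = -1.50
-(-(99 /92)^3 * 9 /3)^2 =-8473321344609 /606355001344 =-13.97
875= 875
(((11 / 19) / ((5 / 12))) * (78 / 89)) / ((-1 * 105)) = -3432 / 295925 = -0.01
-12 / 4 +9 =6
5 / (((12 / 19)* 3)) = 2.64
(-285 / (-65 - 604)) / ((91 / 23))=2185 / 20293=0.11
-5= -5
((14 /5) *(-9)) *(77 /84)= -231 /10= -23.10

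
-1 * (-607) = 607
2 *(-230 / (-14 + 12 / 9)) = 690 / 19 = 36.32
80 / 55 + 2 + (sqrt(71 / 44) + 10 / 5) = sqrt(781) / 22 + 60 / 11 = 6.72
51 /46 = 1.11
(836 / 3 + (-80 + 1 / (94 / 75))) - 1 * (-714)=257597 / 282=913.46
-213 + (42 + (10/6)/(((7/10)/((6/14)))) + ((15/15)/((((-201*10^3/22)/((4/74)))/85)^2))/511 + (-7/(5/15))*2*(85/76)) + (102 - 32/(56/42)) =-1305800718318782873/9397408650367500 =-138.95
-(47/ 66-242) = 15925/ 66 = 241.29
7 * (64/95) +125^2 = 1484823/95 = 15629.72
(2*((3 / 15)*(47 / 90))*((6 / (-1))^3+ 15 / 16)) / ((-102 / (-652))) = -8787167 / 30600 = -287.16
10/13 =0.77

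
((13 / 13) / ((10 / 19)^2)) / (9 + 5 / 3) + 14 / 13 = 58879 / 41600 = 1.42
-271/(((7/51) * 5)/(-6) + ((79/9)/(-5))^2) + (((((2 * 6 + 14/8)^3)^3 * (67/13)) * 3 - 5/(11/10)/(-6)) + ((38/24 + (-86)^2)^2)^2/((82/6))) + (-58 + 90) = 1860232439690805057800758532225/8478759850868736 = 219399118787425.63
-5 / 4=-1.25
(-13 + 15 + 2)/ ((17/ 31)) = 124/ 17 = 7.29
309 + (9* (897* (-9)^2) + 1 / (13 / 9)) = 8504895 / 13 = 654222.69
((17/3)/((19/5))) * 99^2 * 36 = 9997020/19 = 526158.95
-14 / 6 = -2.33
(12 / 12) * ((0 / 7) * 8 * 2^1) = 0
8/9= 0.89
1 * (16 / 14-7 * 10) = -482 / 7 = -68.86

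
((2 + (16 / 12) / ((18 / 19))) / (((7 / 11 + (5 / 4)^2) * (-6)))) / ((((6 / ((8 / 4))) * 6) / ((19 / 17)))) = -76912 / 4796091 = -0.02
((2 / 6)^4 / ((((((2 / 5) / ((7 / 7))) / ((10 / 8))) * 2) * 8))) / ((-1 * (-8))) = 25 / 82944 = 0.00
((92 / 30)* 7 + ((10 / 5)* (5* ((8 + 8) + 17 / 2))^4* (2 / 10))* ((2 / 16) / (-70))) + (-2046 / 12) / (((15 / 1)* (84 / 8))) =-6484579237 / 40320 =-160827.86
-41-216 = -257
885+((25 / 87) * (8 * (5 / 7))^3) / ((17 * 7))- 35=850.45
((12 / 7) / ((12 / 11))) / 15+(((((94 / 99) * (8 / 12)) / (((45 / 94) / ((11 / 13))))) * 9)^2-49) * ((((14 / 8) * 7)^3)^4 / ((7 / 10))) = 6183412947079023247198392011 / 7234394259456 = 854724352214665.35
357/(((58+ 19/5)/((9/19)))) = 5355/1957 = 2.74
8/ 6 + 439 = 1321/ 3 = 440.33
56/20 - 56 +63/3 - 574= -3031/5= -606.20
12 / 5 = 2.40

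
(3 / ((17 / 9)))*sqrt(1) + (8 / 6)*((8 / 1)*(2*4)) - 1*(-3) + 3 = 4739 / 51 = 92.92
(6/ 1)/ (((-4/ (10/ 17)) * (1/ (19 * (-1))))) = 285/ 17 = 16.76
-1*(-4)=4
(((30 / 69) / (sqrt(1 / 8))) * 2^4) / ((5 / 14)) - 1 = 54.09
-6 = -6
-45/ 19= -2.37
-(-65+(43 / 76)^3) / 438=28453933 / 192271488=0.15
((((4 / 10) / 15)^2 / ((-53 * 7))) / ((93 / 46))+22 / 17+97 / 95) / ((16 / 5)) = 145132497193 / 200600442000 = 0.72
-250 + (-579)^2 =334991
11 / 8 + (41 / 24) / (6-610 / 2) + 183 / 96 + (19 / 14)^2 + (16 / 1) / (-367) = 2619002419 / 516184032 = 5.07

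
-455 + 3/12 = -1819/4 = -454.75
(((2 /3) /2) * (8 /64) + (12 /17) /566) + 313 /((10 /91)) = 1644405331 /577320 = 2848.34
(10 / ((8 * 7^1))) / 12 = 5 / 336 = 0.01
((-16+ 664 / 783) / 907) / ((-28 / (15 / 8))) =7415 / 6628356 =0.00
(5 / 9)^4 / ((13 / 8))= 0.06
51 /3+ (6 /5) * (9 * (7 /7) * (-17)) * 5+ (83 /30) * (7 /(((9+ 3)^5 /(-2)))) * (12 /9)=-2522223941 /2799360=-901.00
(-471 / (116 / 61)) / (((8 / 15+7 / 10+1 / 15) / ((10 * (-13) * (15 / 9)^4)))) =149640625 / 783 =191111.91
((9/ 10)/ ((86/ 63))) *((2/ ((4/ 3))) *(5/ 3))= 567/ 344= 1.65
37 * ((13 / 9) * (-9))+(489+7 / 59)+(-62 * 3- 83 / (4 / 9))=-86053 / 236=-364.63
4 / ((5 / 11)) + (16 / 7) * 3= 548 / 35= 15.66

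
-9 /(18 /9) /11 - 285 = -6279 /22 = -285.41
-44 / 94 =-22 / 47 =-0.47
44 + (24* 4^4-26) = 6162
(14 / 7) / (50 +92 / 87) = 87 / 2221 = 0.04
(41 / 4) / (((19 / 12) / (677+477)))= 141942 / 19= 7470.63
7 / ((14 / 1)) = 1 / 2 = 0.50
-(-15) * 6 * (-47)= -4230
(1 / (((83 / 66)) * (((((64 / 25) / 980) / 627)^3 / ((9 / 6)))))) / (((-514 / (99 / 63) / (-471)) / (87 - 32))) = 228262378317592366494140625 / 174743552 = 1306270678975281253.83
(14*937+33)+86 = 13237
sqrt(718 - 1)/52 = sqrt(717)/52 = 0.51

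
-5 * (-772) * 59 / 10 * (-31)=-705994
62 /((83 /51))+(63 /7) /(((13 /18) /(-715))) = -736368 /83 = -8871.90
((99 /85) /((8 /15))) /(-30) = -0.07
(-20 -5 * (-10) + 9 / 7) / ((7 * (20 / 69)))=15111 / 980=15.42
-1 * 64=-64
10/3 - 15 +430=1255/3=418.33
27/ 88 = 0.31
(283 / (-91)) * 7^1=-283 / 13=-21.77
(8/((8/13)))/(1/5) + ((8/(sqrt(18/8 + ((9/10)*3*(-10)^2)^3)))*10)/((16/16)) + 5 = 160*sqrt(8748001)/26244003 + 70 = 70.02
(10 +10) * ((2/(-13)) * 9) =-360/13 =-27.69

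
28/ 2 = 14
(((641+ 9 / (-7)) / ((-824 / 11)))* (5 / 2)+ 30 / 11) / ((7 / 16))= -42.57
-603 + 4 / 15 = -9041 / 15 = -602.73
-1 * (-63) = 63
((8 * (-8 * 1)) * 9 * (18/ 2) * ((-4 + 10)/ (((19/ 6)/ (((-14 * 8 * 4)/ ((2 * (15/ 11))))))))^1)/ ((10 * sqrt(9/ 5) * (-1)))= -120261.63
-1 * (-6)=6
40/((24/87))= 145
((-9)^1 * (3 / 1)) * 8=-216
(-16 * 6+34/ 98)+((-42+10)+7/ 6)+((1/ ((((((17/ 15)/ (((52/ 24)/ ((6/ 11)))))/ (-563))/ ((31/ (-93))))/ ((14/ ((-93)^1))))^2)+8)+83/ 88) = 8456789361863317/ 873026669592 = 9686.75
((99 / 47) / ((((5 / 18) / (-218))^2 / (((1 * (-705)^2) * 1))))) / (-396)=-1628314812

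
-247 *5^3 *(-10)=308750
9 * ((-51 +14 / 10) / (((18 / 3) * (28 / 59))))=-5487 / 35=-156.77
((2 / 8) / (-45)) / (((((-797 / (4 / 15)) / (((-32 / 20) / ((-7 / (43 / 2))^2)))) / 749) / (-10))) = 791372 / 3765825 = 0.21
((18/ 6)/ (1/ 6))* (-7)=-126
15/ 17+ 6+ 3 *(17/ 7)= 14.17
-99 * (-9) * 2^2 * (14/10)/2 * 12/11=13608/5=2721.60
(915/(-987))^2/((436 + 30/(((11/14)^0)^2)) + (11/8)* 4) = 0.00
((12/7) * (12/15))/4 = 12/35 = 0.34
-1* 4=-4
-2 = -2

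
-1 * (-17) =17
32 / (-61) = -32 / 61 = -0.52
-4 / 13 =-0.31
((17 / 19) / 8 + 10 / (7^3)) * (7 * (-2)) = -7351 / 3724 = -1.97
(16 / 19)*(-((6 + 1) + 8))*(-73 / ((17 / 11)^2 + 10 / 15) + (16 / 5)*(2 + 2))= 2952912 / 21071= 140.14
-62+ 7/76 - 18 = -79.91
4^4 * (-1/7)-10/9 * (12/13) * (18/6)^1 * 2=-3888/91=-42.73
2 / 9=0.22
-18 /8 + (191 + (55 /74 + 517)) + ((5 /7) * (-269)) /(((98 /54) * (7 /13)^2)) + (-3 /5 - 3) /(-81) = 38212042487 /111934620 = 341.38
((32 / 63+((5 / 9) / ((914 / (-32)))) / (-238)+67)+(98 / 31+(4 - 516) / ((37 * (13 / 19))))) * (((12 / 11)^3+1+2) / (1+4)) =702068252816899 / 16189716588045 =43.37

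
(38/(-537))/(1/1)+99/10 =52783/5370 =9.83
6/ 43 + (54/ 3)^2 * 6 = 83598/ 43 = 1944.14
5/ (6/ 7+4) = 1.03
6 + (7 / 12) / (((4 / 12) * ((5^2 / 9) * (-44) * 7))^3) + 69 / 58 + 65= 546143905809731 / 7565404000000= 72.19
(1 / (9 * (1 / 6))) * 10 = 20 / 3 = 6.67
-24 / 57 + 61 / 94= 407 / 1786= 0.23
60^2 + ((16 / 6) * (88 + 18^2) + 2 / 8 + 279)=59735 / 12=4977.92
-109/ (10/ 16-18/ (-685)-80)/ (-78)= -298660/ 16958409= -0.02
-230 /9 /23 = -10 /9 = -1.11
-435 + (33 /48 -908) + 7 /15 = -322043 /240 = -1341.85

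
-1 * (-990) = 990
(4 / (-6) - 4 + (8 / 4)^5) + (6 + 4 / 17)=1712 / 51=33.57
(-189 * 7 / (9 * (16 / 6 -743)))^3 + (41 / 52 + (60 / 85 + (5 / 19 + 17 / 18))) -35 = -53476765070965039 / 1656128576748204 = -32.29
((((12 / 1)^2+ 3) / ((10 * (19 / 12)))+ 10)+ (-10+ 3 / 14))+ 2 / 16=51197 / 5320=9.62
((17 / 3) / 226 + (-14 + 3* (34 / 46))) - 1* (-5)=-105377 / 15594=-6.76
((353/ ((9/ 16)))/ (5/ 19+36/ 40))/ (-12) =-44.96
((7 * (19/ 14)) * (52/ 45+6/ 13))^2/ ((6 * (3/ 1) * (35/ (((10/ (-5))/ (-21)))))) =80766169/ 2263818375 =0.04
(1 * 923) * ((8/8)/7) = 923/7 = 131.86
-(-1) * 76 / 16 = 19 / 4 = 4.75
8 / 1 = 8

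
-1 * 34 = -34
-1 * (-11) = 11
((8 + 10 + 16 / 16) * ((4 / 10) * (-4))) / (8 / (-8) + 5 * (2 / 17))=2584 / 35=73.83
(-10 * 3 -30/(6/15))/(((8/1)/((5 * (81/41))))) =-42525/328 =-129.65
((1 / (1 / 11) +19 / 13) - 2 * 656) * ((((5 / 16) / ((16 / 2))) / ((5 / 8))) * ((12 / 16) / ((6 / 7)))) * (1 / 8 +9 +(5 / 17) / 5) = -73852121 / 113152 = -652.68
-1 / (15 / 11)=-11 / 15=-0.73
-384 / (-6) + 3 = 67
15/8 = 1.88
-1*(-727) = 727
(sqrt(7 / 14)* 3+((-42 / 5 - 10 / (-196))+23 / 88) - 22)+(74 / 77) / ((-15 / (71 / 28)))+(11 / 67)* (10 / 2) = -25506625 / 866712+3* sqrt(2) / 2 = -27.31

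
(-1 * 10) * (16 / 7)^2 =-2560 / 49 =-52.24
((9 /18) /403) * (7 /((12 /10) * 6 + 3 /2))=35 /35061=0.00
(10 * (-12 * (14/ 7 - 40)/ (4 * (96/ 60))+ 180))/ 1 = 5025/ 2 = 2512.50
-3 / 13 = -0.23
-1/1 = -1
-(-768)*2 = 1536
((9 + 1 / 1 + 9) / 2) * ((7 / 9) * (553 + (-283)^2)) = 5362693 / 9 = 595854.78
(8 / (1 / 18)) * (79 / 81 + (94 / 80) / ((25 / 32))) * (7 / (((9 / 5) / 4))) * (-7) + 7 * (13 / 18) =-38870.50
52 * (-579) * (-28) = 843024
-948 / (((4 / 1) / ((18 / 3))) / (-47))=66834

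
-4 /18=-2 /9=-0.22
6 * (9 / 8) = 6.75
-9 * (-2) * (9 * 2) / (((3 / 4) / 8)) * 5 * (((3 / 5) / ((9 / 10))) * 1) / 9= 1280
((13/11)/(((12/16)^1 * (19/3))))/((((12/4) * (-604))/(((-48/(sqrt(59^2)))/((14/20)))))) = 2080/13033867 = 0.00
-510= -510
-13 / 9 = -1.44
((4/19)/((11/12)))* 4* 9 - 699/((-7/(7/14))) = 170283/2926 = 58.20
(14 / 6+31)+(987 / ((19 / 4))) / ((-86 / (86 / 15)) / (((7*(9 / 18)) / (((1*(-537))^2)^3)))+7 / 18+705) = 24603283727582271271556 / 738098511827468182917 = 33.33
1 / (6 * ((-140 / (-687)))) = 229 / 280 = 0.82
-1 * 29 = -29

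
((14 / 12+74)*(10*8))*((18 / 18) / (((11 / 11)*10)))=1804 / 3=601.33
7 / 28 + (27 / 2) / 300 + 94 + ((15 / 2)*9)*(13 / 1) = 194359 / 200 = 971.80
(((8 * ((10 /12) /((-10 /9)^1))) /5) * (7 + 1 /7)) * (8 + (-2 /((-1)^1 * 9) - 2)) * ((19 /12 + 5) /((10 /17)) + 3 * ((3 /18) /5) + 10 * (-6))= 2597.78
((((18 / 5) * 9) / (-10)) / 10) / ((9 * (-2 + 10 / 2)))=-0.01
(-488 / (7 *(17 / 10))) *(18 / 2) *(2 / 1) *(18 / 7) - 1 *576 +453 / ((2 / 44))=7491.90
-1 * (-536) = 536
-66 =-66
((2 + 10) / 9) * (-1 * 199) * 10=-7960 / 3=-2653.33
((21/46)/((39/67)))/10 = 0.08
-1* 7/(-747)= 7/747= 0.01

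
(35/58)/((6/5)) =175/348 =0.50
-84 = -84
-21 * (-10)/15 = 14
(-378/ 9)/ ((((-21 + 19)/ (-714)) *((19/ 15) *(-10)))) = 22491/ 19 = 1183.74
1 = 1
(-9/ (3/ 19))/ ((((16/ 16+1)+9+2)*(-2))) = 2.19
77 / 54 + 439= 23783 / 54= 440.43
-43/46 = -0.93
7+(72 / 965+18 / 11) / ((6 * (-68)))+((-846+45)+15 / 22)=-572635957 / 721820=-793.32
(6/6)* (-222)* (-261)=57942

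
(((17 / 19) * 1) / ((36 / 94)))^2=638401 / 116964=5.46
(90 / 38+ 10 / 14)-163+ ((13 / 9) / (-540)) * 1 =-103369069 / 646380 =-159.92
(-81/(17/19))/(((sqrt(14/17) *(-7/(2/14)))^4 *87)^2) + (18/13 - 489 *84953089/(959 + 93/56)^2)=-1818322280086245199078106775538734087/40395803103165515215575081759952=-45012.65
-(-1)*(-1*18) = -18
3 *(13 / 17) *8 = 312 / 17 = 18.35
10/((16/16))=10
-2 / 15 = -0.13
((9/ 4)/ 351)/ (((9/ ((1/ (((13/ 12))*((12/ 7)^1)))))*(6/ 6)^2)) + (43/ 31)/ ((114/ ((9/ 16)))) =621611/ 86003424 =0.01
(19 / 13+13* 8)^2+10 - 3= 1880824 / 169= 11129.14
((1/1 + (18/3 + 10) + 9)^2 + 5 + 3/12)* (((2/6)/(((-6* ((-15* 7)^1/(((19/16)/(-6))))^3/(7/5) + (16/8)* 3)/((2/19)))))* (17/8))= -16723325/210691029064608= -0.00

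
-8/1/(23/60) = -480/23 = -20.87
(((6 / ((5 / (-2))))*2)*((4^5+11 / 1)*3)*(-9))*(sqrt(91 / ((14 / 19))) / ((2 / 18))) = 603612*sqrt(494) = 13415947.17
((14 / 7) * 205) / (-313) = -410 / 313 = -1.31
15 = 15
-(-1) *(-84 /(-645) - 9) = -1907 /215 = -8.87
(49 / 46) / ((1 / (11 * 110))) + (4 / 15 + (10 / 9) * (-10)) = 1322801 / 1035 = 1278.07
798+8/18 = 7186/9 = 798.44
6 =6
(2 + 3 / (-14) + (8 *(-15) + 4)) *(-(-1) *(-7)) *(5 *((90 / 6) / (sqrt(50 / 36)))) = 71955 *sqrt(2) / 2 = 50879.87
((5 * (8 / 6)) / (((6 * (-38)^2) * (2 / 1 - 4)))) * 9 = -0.00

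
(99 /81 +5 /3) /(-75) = -26 /675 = -0.04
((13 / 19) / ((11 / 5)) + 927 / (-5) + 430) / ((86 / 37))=4734742 / 44935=105.37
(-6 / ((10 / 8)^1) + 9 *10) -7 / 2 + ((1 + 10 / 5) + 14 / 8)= 1729 / 20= 86.45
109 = 109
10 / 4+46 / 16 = 43 / 8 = 5.38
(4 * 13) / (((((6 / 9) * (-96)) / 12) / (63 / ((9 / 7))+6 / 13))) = -1929 / 4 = -482.25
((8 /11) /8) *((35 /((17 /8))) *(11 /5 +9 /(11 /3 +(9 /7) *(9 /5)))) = 162862 /29359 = 5.55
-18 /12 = -3 /2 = -1.50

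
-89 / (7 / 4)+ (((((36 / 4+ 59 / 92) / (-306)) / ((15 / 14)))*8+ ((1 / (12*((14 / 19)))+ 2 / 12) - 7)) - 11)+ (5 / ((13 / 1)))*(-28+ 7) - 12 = -88.89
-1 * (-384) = 384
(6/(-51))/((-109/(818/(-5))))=-1636/9265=-0.18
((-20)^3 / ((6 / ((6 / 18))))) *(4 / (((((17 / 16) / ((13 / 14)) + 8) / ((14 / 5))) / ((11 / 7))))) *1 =-7321600 / 8559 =-855.43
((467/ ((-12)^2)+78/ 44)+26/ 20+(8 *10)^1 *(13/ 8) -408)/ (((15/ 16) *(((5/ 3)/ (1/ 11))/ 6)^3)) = -464775624/ 45753125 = -10.16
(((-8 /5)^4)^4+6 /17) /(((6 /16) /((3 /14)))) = 19143960525699608 /18157958984375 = 1054.30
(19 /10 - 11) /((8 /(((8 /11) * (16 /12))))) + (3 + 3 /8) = 2999 /1320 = 2.27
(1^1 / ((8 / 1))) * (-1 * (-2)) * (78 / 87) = 13 / 58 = 0.22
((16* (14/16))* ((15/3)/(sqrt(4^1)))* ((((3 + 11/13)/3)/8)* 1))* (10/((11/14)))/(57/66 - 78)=-61250/66183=-0.93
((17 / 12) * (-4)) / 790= -17 / 2370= -0.01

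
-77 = -77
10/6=1.67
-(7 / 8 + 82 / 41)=-23 / 8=-2.88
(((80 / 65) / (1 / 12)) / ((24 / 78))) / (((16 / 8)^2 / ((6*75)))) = 5400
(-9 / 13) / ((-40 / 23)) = 207 / 520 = 0.40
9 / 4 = 2.25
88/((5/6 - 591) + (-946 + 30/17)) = -8976/156509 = -0.06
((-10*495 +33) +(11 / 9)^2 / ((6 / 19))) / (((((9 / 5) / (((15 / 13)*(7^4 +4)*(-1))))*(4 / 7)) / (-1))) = -77290877125 / 5832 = -13252893.88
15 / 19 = 0.79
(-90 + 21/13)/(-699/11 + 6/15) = 63195/45149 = 1.40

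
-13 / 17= -0.76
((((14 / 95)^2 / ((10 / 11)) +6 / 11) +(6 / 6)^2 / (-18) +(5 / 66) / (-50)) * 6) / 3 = 9154063 / 8934750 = 1.02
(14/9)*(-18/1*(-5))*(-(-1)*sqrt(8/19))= 280*sqrt(38)/19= 90.84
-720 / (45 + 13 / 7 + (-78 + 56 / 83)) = 209160 / 8851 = 23.63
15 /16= 0.94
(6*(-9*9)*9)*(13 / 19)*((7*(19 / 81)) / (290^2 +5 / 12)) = -58968 / 1009205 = -0.06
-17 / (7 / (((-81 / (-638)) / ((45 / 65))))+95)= -0.13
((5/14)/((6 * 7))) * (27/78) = 15/5096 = 0.00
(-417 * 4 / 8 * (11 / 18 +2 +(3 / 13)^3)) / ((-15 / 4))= 2884111 / 19773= 145.86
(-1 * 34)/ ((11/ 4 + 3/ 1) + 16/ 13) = -1768/ 363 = -4.87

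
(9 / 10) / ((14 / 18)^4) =59049 / 24010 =2.46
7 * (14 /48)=49 /24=2.04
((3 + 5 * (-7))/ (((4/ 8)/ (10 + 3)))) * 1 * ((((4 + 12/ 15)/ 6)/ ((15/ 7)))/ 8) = -2912/ 75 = -38.83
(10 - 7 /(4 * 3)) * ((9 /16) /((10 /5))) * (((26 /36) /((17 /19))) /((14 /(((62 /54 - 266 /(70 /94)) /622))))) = -1341598037 /15348372480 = -0.09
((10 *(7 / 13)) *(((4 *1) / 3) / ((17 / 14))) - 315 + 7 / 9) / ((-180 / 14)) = 2146298 / 89505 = 23.98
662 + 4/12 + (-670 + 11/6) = -35/6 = -5.83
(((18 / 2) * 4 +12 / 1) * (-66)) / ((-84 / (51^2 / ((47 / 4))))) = 2746656 / 329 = 8348.50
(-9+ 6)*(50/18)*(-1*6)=50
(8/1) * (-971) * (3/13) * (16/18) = -62144/39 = -1593.44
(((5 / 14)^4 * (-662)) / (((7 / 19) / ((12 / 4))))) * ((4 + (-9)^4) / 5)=-15482731875 / 134456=-115150.92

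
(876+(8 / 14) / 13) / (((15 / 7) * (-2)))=-7972 / 39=-204.41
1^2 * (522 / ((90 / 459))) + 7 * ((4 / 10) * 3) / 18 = 7988 / 3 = 2662.67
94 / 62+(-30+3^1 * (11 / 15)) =-26.28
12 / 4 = 3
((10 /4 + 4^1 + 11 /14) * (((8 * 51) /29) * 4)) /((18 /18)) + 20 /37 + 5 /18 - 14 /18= 6159777 /15022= 410.05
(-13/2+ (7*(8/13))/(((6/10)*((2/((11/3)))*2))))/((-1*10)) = -19/2340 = -0.01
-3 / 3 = -1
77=77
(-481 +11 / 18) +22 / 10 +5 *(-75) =-76787 / 90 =-853.19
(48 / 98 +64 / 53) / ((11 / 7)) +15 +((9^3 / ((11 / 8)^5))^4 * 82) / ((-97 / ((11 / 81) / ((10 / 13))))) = -794924452075604368549756309687813 / 11004660939835471386871085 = -72235251.63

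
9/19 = 0.47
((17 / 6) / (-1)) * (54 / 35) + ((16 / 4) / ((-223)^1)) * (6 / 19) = -4.38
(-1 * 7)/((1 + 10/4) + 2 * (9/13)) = -182/127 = -1.43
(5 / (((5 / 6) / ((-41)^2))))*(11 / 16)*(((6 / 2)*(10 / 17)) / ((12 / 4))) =277365 / 68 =4078.90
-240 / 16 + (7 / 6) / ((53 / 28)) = -14.38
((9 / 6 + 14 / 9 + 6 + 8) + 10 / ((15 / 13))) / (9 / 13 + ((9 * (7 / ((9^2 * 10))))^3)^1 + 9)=243769500 / 91858459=2.65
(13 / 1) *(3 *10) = 390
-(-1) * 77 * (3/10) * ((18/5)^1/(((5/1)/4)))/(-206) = -4158/12875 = -0.32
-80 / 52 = -20 / 13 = -1.54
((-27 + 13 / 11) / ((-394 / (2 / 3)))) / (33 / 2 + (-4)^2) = 568 / 422565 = 0.00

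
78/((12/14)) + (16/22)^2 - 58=4057/121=33.53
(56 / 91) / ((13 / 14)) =0.66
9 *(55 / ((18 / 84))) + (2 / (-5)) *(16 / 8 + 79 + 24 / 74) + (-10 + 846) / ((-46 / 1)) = 9613306 / 4255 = 2259.30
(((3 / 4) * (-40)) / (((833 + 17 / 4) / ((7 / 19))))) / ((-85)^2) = -168 / 91946795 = -0.00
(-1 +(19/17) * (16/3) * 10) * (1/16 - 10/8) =-56791/816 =-69.60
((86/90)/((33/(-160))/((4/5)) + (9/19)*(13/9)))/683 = 104576/31872195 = 0.00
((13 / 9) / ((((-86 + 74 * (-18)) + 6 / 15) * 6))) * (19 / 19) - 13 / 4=-1244009 / 382752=-3.25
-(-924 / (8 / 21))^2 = -23532201 / 4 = -5883050.25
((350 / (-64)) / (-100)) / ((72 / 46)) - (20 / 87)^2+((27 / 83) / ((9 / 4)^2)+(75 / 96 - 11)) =-1090658455 / 107217408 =-10.17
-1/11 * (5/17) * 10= -50/187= -0.27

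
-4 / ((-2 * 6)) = 1 / 3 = 0.33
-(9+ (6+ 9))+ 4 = -20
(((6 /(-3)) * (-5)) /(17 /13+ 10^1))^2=16900 /21609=0.78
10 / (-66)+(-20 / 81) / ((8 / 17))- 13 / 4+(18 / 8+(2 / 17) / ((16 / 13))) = -191533 / 121176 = -1.58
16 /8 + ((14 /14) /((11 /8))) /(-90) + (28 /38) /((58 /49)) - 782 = -212573519 /272745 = -779.39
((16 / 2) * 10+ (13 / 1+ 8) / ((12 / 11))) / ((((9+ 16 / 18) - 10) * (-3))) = 1191 / 4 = 297.75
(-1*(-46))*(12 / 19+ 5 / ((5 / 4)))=4048 / 19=213.05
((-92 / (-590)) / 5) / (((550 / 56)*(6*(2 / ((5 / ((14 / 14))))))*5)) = 322 / 1216875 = 0.00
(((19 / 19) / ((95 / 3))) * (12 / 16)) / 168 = 3 / 21280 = 0.00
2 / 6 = 1 / 3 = 0.33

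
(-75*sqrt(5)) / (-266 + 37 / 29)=725*sqrt(5) / 2559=0.63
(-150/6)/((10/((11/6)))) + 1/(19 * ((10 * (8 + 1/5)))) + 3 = -14795/9348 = -1.58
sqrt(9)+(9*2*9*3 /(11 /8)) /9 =465 /11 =42.27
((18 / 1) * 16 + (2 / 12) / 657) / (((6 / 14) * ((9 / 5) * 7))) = 5676485 / 106434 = 53.33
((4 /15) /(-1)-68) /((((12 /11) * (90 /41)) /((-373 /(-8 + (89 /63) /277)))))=-41751602816 /31391775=-1330.02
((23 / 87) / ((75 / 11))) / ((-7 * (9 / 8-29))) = 2024 / 10185525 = 0.00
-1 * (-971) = 971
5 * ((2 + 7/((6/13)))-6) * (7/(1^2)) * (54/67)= 315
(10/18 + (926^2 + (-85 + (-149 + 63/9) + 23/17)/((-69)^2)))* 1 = 69401576141/80937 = 857476.51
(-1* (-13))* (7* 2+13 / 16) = 3081 / 16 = 192.56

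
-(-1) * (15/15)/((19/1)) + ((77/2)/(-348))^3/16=5385782449/102494674944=0.05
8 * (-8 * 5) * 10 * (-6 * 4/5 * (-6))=-92160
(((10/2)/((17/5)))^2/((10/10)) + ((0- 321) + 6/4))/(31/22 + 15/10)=-2017631/18496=-109.08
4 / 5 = 0.80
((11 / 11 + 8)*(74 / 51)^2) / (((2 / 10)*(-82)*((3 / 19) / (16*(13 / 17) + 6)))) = -80634100 / 604299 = -133.43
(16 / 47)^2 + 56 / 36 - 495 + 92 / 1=-7978813 / 19881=-401.33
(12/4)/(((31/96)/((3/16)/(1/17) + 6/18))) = 1014/31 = 32.71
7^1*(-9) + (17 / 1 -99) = -145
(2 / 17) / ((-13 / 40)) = -80 / 221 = -0.36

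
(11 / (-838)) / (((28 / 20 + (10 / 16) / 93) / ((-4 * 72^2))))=193.49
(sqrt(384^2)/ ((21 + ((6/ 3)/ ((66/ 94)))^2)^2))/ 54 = 8433216/ 1005207025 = 0.01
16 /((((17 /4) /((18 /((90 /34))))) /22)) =2816 /5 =563.20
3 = 3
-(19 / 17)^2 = -361 / 289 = -1.25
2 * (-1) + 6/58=-55/29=-1.90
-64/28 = -16/7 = -2.29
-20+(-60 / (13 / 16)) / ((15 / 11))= -964 / 13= -74.15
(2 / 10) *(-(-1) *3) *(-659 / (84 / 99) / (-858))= 1977 / 3640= 0.54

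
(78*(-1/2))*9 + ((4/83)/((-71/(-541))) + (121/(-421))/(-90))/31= -2429489756357/6921858870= -350.99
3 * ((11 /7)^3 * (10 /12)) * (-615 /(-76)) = 4092825 /52136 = 78.50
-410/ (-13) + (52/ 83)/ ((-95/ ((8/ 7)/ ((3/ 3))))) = 22624542/ 717535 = 31.53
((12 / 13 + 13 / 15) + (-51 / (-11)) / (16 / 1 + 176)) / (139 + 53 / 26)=249011 / 19361760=0.01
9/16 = 0.56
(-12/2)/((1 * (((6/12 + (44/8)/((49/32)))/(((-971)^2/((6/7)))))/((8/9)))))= -5174311408/3609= -1433724.41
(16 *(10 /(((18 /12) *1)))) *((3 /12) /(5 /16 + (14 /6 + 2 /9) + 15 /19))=72960 /10007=7.29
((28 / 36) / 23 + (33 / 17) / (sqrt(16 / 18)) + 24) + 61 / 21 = 99* sqrt(2) / 68 + 39034 / 1449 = 29.00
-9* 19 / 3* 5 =-285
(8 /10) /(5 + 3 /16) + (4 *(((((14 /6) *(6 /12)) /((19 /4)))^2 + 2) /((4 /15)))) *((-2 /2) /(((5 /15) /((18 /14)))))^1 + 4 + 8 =-112264262 /1048705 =-107.05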